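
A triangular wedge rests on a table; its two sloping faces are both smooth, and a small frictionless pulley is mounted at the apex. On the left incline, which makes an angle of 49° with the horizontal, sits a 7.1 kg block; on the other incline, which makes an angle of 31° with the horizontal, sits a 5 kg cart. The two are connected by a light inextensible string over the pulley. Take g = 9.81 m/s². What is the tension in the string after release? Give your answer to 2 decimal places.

Resolve each weight along its own incline: the 7.1 kg mass has component 7.1 × 9.81 × sin 49° = 52.566 N down its slope, and the 5 kg mass has 5 × 9.81 × sin 31° = 25.263 N down its slope.
The 7.1 kg side's 52.566 N exceeds the other side's 25.263 N, so that mass slides down and the 5 kg mass slides up. Taking that direction as positive, Newton's second law for the whole system gives 52.566 − 25.263 = (7.1 + 5) a, so a = 27.303 / 12.1 = 2.2564 m/s².
For the 5 kg mass (up-slope positive): T − 25.263 = 5 × 2.2564, so T = 36.545 N.

36.55 N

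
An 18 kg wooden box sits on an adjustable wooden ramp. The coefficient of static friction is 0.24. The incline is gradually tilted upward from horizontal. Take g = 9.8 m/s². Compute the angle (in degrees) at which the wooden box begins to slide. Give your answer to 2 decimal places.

13.50°

At the threshold of sliding, static friction is at its maximum μ_s N and exactly balances the weight component along the incline: mg sin θ = μ_s mg cos θ.
Hence tan θ = μ_s = 0.24, so θ = arctan(0.24) = 13.4957°.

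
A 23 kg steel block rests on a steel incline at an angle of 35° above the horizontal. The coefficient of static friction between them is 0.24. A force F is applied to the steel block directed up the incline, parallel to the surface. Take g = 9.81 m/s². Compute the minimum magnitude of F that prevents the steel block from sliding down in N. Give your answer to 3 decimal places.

85.058 N

The normal force is N = mg cos 35° = 184.825 N. With F at its minimum the steel block is on the verge of sliding down, so static friction is at its maximum μ_s N = 0.24 × 184.825 = 44.358 N and acts up the slope.
Equilibrium along the incline: F + μ_s N = mg sin 35°, so F = 129.416 − 44.358 = 85.058 N.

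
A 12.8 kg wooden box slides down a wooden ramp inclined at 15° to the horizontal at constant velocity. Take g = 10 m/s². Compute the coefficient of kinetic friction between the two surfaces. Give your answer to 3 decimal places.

0.268

At constant velocity the net force along the incline is zero: mg sin 15° = μ mg cos 15°.
So μ = tan 15° = 0.2588 / 0.9659 = 0.2679.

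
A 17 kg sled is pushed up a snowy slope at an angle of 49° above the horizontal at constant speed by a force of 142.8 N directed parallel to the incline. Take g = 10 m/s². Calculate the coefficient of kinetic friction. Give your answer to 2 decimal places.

At constant speed ΣF = 0 along the incline. The applied 142.8 N acts up the slope; the weight component mg sin 49° = 128.301 N and kinetic friction μN both act down the slope.
So 142.8 = 128.301 + μ × 111.530, giving μ = (142.8 − 128.301) / 111.530 = 0.1300.

0.13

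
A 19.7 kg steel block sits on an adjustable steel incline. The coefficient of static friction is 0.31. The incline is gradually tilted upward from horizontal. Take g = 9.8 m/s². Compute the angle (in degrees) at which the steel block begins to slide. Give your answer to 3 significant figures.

17.2°

At the threshold of sliding, static friction is at its maximum μ_s N and exactly balances the weight component along the incline: mg sin θ = μ_s mg cos θ.
Hence tan θ = μ_s = 0.31, so θ = arctan(0.31) = 17.2234°.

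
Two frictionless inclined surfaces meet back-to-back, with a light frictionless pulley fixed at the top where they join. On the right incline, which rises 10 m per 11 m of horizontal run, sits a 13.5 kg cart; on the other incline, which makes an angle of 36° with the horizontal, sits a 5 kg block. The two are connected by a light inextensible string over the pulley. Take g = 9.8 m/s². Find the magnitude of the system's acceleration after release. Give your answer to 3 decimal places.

3.254 m/s²

Resolve each weight along its own incline: the 13.5 kg mass has component 13.5 × 9.8 × sin 42.27° = 88.995 N down its slope, and the 5 kg mass has 5 × 9.8 × sin 36° = 28.801 N down its slope.
The 13.5 kg side's 88.995 N exceeds the other side's 28.801 N, so that mass slides down and the 5 kg mass slides up. Taking that direction as positive, Newton's second law for the whole system gives 88.995 − 28.801 = (13.5 + 5) a, so a = 60.194 / 18.5 = 3.2537 m/s².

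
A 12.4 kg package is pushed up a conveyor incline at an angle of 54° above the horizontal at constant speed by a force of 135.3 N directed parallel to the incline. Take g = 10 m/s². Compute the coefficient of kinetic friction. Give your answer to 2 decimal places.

0.48

At constant speed ΣF = 0 along the incline. The applied 135.3 N acts up the slope; the weight component mg sin 54° = 100.318 N and kinetic friction μN both act down the slope.
So 135.3 = 100.318 + μ × 72.885, giving μ = (135.3 − 100.318) / 72.885 = 0.4800.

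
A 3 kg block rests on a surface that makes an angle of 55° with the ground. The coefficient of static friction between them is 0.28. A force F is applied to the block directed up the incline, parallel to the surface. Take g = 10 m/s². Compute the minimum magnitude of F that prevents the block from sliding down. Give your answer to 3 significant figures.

The normal force is N = mg cos 55° = 17.207 N. With F at its minimum the block is on the verge of sliding down, so static friction is at its maximum μ_s N = 0.28 × 17.207 = 4.818 N and acts up the slope.
Equilibrium along the incline: F + μ_s N = mg sin 55°, so F = 24.575 − 4.818 = 19.757 N.

19.8 N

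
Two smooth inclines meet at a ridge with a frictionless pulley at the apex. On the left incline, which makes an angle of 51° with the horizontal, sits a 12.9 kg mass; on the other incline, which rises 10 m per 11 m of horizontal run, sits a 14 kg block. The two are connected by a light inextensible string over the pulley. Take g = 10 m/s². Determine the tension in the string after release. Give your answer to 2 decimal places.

97.34 N

Resolve each weight along its own incline: the 12.9 kg mass has component 12.9 × 10 × sin 51° = 100.252 N down its slope, and the 14 kg mass has 14 × 10 × sin 42.27° = 94.174 N down its slope.
The 12.9 kg side's 100.252 N exceeds the other side's 94.174 N, so that mass slides down and the 14 kg mass slides up. Taking that direction as positive, Newton's second law for the whole system gives 100.252 − 94.174 = (12.9 + 14) a, so a = 6.078 / 26.9 = 0.2259 m/s².
For the 14 kg mass (up-slope positive): T − 94.174 = 14 × 0.2259, so T = 97.337 N.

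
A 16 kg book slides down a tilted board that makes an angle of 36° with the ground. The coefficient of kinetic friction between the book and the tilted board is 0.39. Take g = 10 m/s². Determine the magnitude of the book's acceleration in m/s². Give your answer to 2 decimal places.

Resolving the weight along the incline: the component pulling the book down the slope is mg sin 36° = 16 × 10 × 0.5878 = 94.048 N, and the normal force is N = mg cos 36° = 16 × 10 × 0.8090 = 129.440 N.
Kinetic friction acts up the slope with magnitude f = μN = 0.39 × 129.440 = 50.482 N.
Net force along the incline is 94.048 − 50.482 = 43.566 N, so a = 43.566 / 16 = 2.7229 m/s².

2.72 m/s²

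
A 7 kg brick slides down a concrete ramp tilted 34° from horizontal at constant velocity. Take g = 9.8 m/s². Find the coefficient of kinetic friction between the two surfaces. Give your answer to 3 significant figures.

At constant velocity the net force along the incline is zero: mg sin 34° = μ mg cos 34°.
So μ = tan 34° = 0.5592 / 0.8290 = 0.6745.

0.675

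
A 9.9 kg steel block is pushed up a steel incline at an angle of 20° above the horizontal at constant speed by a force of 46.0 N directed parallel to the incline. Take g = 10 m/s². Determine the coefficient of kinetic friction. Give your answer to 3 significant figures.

At constant speed ΣF = 0 along the incline. The applied 46.0 N acts up the slope; the weight component mg sin 20° = 33.860 N and kinetic friction μN both act down the slope.
So 46.0 = 33.860 + μ × 93.030, giving μ = (46.0 − 33.860) / 93.030 = 0.1305.

0.130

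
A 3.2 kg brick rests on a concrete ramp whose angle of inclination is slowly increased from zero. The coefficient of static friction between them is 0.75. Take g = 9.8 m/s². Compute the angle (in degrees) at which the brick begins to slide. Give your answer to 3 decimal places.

36.870°

At the threshold of sliding, static friction is at its maximum μ_s N and exactly balances the weight component along the incline: mg sin θ = μ_s mg cos θ.
Hence tan θ = μ_s = 0.75, so θ = arctan(0.75) = 36.8699°.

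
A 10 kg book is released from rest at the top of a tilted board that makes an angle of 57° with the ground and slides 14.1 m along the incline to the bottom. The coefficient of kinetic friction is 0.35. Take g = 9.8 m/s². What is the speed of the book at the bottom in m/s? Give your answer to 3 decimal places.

The weight component along the incline is mg sin 57° = 82.190 N and the normal force is N = mg cos 57° = 53.375 N.
Friction up the slope is f = μN = 0.35 × 53.375 = 18.681 N, so the net downslope force is 82.190 − 18.681 = 63.509 N and a = 63.509 / 10 = 6.3509 m/s².
Starting from rest over a distance of 14.1 m, v² = 2aL = 2 × 6.3509 × 14.1 = 179.0954, so v = 13.3827 m/s.

13.383 m/s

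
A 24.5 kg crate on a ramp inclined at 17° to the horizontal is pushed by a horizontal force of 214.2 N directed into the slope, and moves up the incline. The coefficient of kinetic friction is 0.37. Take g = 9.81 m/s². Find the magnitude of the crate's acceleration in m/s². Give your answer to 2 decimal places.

The horizontal push has components F cos 17° = 214.2 × 0.9563 = 204.839 N up the incline and F sin 17° = 214.2 × 0.2924 = 62.632 N pressing into the surface.
The normal force is therefore N = mg cos 17° + F sin 17° = 229.842 + 62.632 = 292.474 N, and kinetic friction down the slope is μN = 0.37 × 292.474 = 108.215 N.
Along the incline: F cos 17° − mg sin 17° − μN = ma, so 204.839 − 70.277 − 108.215 = 24.5 a, giving a = 1.0754 m/s².

1.08 m/s²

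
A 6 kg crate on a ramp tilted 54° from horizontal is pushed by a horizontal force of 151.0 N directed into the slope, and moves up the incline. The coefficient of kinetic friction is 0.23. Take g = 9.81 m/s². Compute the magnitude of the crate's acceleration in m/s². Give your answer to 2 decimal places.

0.85 m/s²

The horizontal push has components F cos 54° = 151.0 × 0.5878 = 88.758 N up the incline and F sin 54° = 151.0 × 0.8090 = 122.159 N pressing into the surface.
The normal force is therefore N = mg cos 54° + F sin 54° = 34.598 + 122.159 = 156.757 N, and kinetic friction down the slope is μN = 0.23 × 156.757 = 36.054 N.
Along the incline: F cos 54° − mg sin 54° − μN = ma, so 88.758 − 47.618 − 36.054 = 6 a, giving a = 0.8477 m/s².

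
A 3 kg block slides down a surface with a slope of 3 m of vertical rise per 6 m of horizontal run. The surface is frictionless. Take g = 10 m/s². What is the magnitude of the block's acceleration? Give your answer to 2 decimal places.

Resolving the weight along the incline: the component pulling the block down the slope is mg sin 26.57° = 3 × 10 × 0.4472 = 13.416 N, and the normal force is N = mg cos 26.57° = 3 × 10 × 0.8944 = 26.832 N.
With no friction the net force along the incline is 13.416 N, so a = g sin 26.57° = 13.416 / 3 = 4.4720 m/s².

4.47 m/s²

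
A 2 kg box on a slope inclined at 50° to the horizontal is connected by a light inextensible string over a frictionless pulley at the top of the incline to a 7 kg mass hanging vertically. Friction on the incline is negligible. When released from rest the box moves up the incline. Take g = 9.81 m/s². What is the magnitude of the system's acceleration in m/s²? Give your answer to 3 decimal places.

For the box on the incline: the weight component along the slope is m₁g sin 50° = 2 × 9.81 × 0.7660 = 15.029 N and the normal force is N = m₁g cos 50° = 12.611 N.
Newton's second law for the box (up-slope positive): T − 15.029 = 2 a. For the hanging mass (downward positive): 7 × 9.81 − T = 7 a.
Adding the two equations eliminates T: 53.641 = 9 a, so a = 5.9601 m/s².

5.960 m/s²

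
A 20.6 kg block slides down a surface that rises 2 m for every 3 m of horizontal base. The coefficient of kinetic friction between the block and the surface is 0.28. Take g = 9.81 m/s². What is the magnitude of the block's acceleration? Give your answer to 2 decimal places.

3.16 m/s²

Resolving the weight along the incline: the component pulling the block down the slope is mg sin 33.69° = 20.6 × 9.81 × 0.5547 = 112.097 N, and the normal force is N = mg cos 33.69° = 20.6 × 9.81 × 0.8321 = 168.156 N.
Kinetic friction acts up the slope with magnitude f = μN = 0.28 × 168.156 = 47.084 N.
Net force along the incline is 112.097 − 47.084 = 65.013 N, so a = 65.013 / 20.6 = 3.1560 m/s².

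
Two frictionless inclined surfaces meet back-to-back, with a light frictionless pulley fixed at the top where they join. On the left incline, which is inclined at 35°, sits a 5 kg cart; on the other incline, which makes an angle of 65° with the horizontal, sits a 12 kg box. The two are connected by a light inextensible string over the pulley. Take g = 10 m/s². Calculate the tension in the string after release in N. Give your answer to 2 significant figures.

Resolve each weight along its own incline: the 5 kg mass has component 5 × 10 × sin 35° = 28.679 N down its slope, and the 12 kg mass has 12 × 10 × sin 65° = 108.757 N down its slope.
The 12 kg side's 108.757 N exceeds the other side's 28.679 N, so that mass slides down and the 5 kg mass slides up. Taking that direction as positive, Newton's second law for the whole system gives 108.757 − 28.679 = (5 + 12) a, so a = 80.078 / 17 = 4.7105 m/s².
For the 5 kg mass (up-slope positive): T − 28.679 = 5 × 4.7105, so T = 52.231 N.

52 N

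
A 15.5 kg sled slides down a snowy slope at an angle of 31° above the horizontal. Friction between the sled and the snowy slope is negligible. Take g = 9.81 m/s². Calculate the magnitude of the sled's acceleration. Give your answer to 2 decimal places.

5.05 m/s²

Resolving the weight along the incline: the component pulling the sled down the slope is mg sin 31° = 15.5 × 9.81 × 0.5150 = 78.308 N, and the normal force is N = mg cos 31° = 15.5 × 9.81 × 0.8572 = 130.342 N.
With no friction the net force along the incline is 78.308 N, so a = g sin 31° = 78.308 / 15.5 = 5.0521 m/s².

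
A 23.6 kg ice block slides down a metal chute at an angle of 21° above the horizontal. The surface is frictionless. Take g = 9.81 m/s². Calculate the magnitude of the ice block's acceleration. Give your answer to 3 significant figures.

3.52 m/s²

Resolving the weight along the incline: the component pulling the ice block down the slope is mg sin 21° = 23.6 × 9.81 × 0.3584 = 82.975 N, and the normal force is N = mg cos 21° = 23.6 × 9.81 × 0.9336 = 216.143 N.
With no friction the net force along the incline is 82.975 N, so a = g sin 21° = 82.975 / 23.6 = 3.5159 m/s².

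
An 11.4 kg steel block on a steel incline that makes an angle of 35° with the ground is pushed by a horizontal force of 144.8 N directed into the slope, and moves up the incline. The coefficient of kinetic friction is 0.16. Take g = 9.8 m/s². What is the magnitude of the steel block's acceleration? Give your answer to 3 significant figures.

The horizontal push has components F cos 35° = 144.8 × 0.8192 = 118.620 N up the incline and F sin 35° = 144.8 × 0.5736 = 83.057 N pressing into the surface.
The normal force is therefore N = mg cos 35° + F sin 35° = 91.521 + 83.057 = 174.578 N, and kinetic friction down the slope is μN = 0.16 × 174.578 = 27.932 N.
Along the incline: F cos 35° − mg sin 35° − μN = ma, so 118.620 − 64.083 − 27.932 = 11.4 a, giving a = 2.3338 m/s².

2.33 m/s²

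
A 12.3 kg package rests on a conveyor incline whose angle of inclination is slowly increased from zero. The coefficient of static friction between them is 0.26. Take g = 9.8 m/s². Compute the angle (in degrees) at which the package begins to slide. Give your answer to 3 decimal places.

14.574°

At the threshold of sliding, static friction is at its maximum μ_s N and exactly balances the weight component along the incline: mg sin θ = μ_s mg cos θ.
Hence tan θ = μ_s = 0.26, so θ = arctan(0.26) = 14.5742°.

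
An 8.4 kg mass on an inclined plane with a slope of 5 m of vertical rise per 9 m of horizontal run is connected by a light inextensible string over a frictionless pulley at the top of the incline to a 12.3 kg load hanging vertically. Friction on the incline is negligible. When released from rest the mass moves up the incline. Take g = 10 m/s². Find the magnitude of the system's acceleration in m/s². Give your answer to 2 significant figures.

4.0 m/s²

For the mass on the incline: the weight component along the slope is m₁g sin 29.05° = 8.4 × 10 × 0.4856 = 40.790 N and the normal force is N = m₁g cos 29.05° = 73.429 N.
Newton's second law for the mass (up-slope positive): T − 40.790 = 8.4 a. For the hanging load (downward positive): 12.3 × 10 − T = 12.3 a.
Adding the two equations eliminates T: 82.210 = 20.7 a, so a = 3.9715 m/s².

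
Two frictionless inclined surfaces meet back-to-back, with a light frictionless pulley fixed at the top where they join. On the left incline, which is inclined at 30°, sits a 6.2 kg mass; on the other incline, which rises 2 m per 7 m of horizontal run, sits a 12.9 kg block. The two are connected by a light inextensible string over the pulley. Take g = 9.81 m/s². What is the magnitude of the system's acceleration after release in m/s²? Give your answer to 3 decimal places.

Resolve each weight along its own incline: the 6.2 kg mass has component 6.2 × 9.81 × sin 30° = 30.411 N down its slope, and the 12.9 kg mass has 12.9 × 9.81 × sin 15.95° = 34.766 N down its slope.
The 12.9 kg side's 34.766 N exceeds the other side's 30.411 N, so that mass slides down and the 6.2 kg mass slides up. Taking that direction as positive, Newton's second law for the whole system gives 34.766 − 30.411 = (6.2 + 12.9) a, so a = 4.355 / 19.1 = 0.2280 m/s².

0.228 m/s²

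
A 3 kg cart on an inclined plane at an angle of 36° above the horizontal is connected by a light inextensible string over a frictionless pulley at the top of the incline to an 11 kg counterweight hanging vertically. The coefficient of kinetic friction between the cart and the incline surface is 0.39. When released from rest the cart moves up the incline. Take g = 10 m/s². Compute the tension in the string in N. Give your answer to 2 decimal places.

44.86 N

For the cart on the incline: the weight component along the slope is m₁g sin 36° = 3 × 10 × 0.5878 = 17.634 N and the normal force is N = m₁g cos 36° = 24.271 N.
Kinetic friction opposes the cart's motion up the incline: f = μN = 0.39 × 24.271 = 9.466 N acting down the slope.
Newton's second law for the cart (up-slope positive): T − 17.634 − 9.466 = 3 a. For the hanging counterweight (downward positive): 11 × 10 − T = 11 a.
Adding the two equations eliminates T: 82.900 = 14 a, so a = 5.9214 m/s².
Then from the hanging counterweight's equation, T = 11 × (10 − 5.9214) = 44.865 N.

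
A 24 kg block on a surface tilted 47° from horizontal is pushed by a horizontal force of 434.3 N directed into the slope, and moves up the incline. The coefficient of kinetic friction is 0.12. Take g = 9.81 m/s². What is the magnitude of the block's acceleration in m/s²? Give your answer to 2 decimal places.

The horizontal push has components F cos 47° = 434.3 × 0.6820 = 296.193 N up the incline and F sin 47° = 434.3 × 0.7314 = 317.647 N pressing into the surface.
The normal force is therefore N = mg cos 47° + F sin 47° = 160.570 + 317.647 = 478.217 N, and kinetic friction down the slope is μN = 0.12 × 478.217 = 57.386 N.
Along the incline: F cos 47° − mg sin 47° − μN = ma, so 296.193 − 172.201 − 57.386 = 24 a, giving a = 2.7752 m/s².

2.78 m/s²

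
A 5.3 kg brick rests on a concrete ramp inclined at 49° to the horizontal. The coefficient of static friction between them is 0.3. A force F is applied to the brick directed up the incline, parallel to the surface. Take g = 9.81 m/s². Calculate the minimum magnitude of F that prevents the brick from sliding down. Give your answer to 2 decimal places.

29.01 N

The normal force is N = mg cos 49° = 34.110 N. With F at its minimum the brick is on the verge of sliding down, so static friction is at its maximum μ_s N = 0.3 × 34.110 = 10.233 N and acts up the slope.
Equilibrium along the incline: F + μ_s N = mg sin 49°, so F = 39.240 − 10.233 = 29.007 N.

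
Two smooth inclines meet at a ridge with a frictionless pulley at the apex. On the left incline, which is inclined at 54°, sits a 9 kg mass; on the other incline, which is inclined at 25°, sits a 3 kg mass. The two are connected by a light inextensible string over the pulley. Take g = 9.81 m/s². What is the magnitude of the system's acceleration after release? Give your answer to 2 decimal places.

Resolve each weight along its own incline: the 9 kg mass has component 9 × 9.81 × sin 54° = 71.428 N down its slope, and the 3 kg mass has 3 × 9.81 × sin 25° = 12.438 N down its slope.
The 9 kg side's 71.428 N exceeds the other side's 12.438 N, so that mass slides down and the 3 kg mass slides up. Taking that direction as positive, Newton's second law for the whole system gives 71.428 − 12.438 = (9 + 3) a, so a = 58.990 / 12 = 4.9158 m/s².

4.92 m/s²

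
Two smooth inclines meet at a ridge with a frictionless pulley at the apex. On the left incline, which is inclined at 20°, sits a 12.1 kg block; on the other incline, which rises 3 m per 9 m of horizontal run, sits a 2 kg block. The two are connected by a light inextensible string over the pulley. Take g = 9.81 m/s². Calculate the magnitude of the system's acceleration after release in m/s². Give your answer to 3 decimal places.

2.439 m/s²

Resolve each weight along its own incline: the 12.1 kg mass has component 12.1 × 9.81 × sin 20° = 40.598 N down its slope, and the 2 kg mass has 2 × 9.81 × sin 18.43° = 6.204 N down its slope.
The 12.1 kg side's 40.598 N exceeds the other side's 6.204 N, so that mass slides down and the 2 kg mass slides up. Taking that direction as positive, Newton's second law for the whole system gives 40.598 − 6.204 = (12.1 + 2) a, so a = 34.394 / 14.1 = 2.4393 m/s².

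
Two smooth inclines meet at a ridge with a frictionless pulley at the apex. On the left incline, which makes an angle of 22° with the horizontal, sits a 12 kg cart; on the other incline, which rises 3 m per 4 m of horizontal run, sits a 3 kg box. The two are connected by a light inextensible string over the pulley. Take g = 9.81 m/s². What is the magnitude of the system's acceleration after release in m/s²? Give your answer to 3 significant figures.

1.76 m/s²

Resolve each weight along its own incline: the 12 kg mass has component 12 × 9.81 × sin 22° = 44.099 N down its slope, and the 3 kg mass has 3 × 9.81 × sin 36.87° = 17.658 N down its slope.
The 12 kg side's 44.099 N exceeds the other side's 17.658 N, so that mass slides down and the 3 kg mass slides up. Taking that direction as positive, Newton's second law for the whole system gives 44.099 − 17.658 = (12 + 3) a, so a = 26.441 / 15 = 1.7627 m/s².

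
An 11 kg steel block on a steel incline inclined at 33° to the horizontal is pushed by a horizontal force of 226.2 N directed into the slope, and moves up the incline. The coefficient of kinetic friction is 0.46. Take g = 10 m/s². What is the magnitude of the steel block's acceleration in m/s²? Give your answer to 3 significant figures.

2.79 m/s²

The horizontal push has components F cos 33° = 226.2 × 0.8387 = 189.714 N up the incline and F sin 33° = 226.2 × 0.5446 = 123.189 N pressing into the surface.
The normal force is therefore N = mg cos 33° + F sin 33° = 92.257 + 123.189 = 215.446 N, and kinetic friction down the slope is μN = 0.46 × 215.446 = 99.105 N.
Along the incline: F cos 33° − mg sin 33° − μN = ma, so 189.714 − 59.906 − 99.105 = 11 a, giving a = 2.7912 m/s².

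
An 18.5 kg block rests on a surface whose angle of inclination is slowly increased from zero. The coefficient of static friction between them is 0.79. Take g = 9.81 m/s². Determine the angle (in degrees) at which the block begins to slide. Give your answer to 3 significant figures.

At the threshold of sliding, static friction is at its maximum μ_s N and exactly balances the weight component along the incline: mg sin θ = μ_s mg cos θ.
Hence tan θ = μ_s = 0.79, so θ = arctan(0.79) = 38.3087°.

38.3°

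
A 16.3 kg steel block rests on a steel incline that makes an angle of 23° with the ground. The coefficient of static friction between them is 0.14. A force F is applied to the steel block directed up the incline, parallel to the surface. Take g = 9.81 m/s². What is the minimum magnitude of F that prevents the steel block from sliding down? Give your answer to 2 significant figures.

42 N

The normal force is N = mg cos 23° = 147.191 N. With F at its minimum the steel block is on the verge of sliding down, so static friction is at its maximum μ_s N = 0.14 × 147.191 = 20.607 N and acts up the slope.
Equilibrium along the incline: F + μ_s N = mg sin 23°, so F = 62.479 − 20.607 = 41.872 N.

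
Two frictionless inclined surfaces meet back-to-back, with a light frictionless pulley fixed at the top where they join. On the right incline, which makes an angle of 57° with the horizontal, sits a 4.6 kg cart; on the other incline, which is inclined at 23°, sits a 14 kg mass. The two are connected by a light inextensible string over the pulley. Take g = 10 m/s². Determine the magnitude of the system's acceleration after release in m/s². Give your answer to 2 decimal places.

0.87 m/s²

Resolve each weight along its own incline: the 4.6 kg mass has component 4.6 × 10 × sin 57° = 38.579 N down its slope, and the 14 kg mass has 14 × 10 × sin 23° = 54.702 N down its slope.
The 14 kg side's 54.702 N exceeds the other side's 38.579 N, so that mass slides down and the 4.6 kg mass slides up. Taking that direction as positive, Newton's second law for the whole system gives 54.702 − 38.579 = (4.6 + 14) a, so a = 16.123 / 18.6 = 0.8668 m/s².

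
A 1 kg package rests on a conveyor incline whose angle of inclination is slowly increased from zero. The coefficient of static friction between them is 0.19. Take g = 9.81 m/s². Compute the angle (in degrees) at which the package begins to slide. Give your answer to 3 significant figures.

10.8°

At the threshold of sliding, static friction is at its maximum μ_s N and exactly balances the weight component along the incline: mg sin θ = μ_s mg cos θ.
Hence tan θ = μ_s = 0.19, so θ = arctan(0.19) = 10.7580°.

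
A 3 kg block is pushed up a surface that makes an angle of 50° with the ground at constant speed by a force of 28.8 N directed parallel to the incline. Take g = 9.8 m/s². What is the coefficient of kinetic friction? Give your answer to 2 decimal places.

At constant speed ΣF = 0 along the incline. The applied 28.8 N acts up the slope; the weight component mg sin 50° = 22.522 N and kinetic friction μN both act down the slope.
So 28.8 = 22.522 + μ × 18.898, giving μ = (28.8 − 22.522) / 18.898 = 0.3322.

0.33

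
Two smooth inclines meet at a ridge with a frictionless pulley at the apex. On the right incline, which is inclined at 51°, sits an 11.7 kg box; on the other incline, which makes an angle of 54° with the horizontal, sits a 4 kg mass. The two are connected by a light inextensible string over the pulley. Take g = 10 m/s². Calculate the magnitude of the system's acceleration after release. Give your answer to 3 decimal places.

3.730 m/s²

Resolve each weight along its own incline: the 11.7 kg mass has component 11.7 × 10 × sin 51° = 90.926 N down its slope, and the 4 kg mass has 4 × 10 × sin 54° = 32.361 N down its slope.
The 11.7 kg side's 90.926 N exceeds the other side's 32.361 N, so that mass slides down and the 4 kg mass slides up. Taking that direction as positive, Newton's second law for the whole system gives 90.926 − 32.361 = (11.7 + 4) a, so a = 58.565 / 15.7 = 3.7303 m/s².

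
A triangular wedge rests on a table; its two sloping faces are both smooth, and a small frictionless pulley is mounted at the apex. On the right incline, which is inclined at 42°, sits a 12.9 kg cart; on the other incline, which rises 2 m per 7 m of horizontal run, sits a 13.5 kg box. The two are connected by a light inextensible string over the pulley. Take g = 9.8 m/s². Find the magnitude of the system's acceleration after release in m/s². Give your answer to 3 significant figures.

Resolve each weight along its own incline: the 12.9 kg mass has component 12.9 × 9.8 × sin 42° = 84.591 N down its slope, and the 13.5 kg mass has 13.5 × 9.8 × sin 15.95° = 36.346 N down its slope.
The 12.9 kg side's 84.591 N exceeds the other side's 36.346 N, so that mass slides down and the 13.5 kg mass slides up. Taking that direction as positive, Newton's second law for the whole system gives 84.591 − 36.346 = (12.9 + 13.5) a, so a = 48.245 / 26.4 = 1.8275 m/s².

1.83 m/s²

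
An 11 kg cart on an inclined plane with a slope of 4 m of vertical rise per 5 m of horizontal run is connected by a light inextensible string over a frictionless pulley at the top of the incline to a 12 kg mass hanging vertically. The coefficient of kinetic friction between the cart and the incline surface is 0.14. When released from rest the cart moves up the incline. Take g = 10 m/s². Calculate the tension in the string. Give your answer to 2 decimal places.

99.52 N

For the cart on the incline: the weight component along the slope is m₁g sin 38.66° = 11 × 10 × 0.6247 = 68.717 N and the normal force is N = m₁g cos 38.66° = 85.896 N.
Kinetic friction opposes the cart's motion up the incline: f = μN = 0.14 × 85.896 = 12.025 N acting down the slope.
Newton's second law for the cart (up-slope positive): T − 68.717 − 12.025 = 11 a. For the hanging mass (downward positive): 12 × 10 − T = 12 a.
Adding the two equations eliminates T: 39.258 = 23 a, so a = 1.7069 m/s².
Then from the hanging mass's equation, T = 12 × (10 − 1.7069) = 99.517 N.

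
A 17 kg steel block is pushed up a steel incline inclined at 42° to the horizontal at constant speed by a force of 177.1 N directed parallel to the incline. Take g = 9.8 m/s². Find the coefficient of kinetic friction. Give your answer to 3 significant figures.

At constant speed ΣF = 0 along the incline. The applied 177.1 N acts up the slope; the weight component mg sin 42° = 111.477 N and kinetic friction μN both act down the slope.
So 177.1 = 111.477 + μ × 123.808, giving μ = (177.1 − 111.477) / 123.808 = 0.5300.

0.530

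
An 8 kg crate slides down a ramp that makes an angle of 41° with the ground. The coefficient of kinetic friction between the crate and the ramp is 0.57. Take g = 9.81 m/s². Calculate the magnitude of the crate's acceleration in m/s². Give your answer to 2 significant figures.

Resolving the weight along the incline: the component pulling the crate down the slope is mg sin 41° = 8 × 9.81 × 0.6561 = 51.491 N, and the normal force is N = mg cos 41° = 8 × 9.81 × 0.7547 = 59.229 N.
Kinetic friction acts up the slope with magnitude f = μN = 0.57 × 59.229 = 33.761 N.
Net force along the incline is 51.491 − 33.761 = 17.730 N, so a = 17.730 / 8 = 2.2163 m/s².

2.2 m/s²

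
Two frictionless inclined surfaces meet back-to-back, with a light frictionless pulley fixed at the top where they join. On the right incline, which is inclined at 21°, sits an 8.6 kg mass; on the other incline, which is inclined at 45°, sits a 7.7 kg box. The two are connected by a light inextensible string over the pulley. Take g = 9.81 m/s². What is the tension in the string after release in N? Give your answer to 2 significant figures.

Resolve each weight along its own incline: the 8.6 kg mass has component 8.6 × 9.81 × sin 21° = 30.234 N down its slope, and the 7.7 kg mass has 7.7 × 9.81 × sin 45° = 53.413 N down its slope.
The 7.7 kg side's 53.413 N exceeds the other side's 30.234 N, so that mass slides down and the 8.6 kg mass slides up. Taking that direction as positive, Newton's second law for the whole system gives 53.413 − 30.234 = (8.6 + 7.7) a, so a = 23.179 / 16.3 = 1.4220 m/s².
For the 8.6 kg mass (up-slope positive): T − 30.234 = 8.6 × 1.4220, so T = 42.463 N.

42 N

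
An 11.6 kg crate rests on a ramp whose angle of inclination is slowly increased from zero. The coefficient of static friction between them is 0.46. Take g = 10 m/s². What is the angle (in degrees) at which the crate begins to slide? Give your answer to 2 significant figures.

At the threshold of sliding, static friction is at its maximum μ_s N and exactly balances the weight component along the incline: mg sin θ = μ_s mg cos θ.
Hence tan θ = μ_s = 0.46, so θ = arctan(0.46) = 24.7024°.

25°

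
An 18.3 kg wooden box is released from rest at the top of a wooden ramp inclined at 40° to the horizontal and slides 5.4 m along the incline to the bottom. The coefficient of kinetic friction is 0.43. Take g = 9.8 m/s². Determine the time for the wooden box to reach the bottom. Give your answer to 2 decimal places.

1.88 s

The weight component along the incline is mg sin 40° = 115.278 N and the normal force is N = mg cos 40° = 137.382 N.
Friction up the slope is f = μN = 0.43 × 137.382 = 59.074 N, so the net downslope force is 115.278 − 59.074 = 56.204 N and a = 56.204 / 18.3 = 3.0713 m/s².
Starting from rest, L = ½at², so t = √(2L/a) = √(2 × 5.4 / 3.0713) = 1.8752 s.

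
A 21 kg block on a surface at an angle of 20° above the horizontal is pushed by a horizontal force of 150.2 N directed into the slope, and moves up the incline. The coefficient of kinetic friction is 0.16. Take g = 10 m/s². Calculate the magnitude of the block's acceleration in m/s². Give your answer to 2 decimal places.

1.41 m/s²

The horizontal push has components F cos 20° = 150.2 × 0.9397 = 141.143 N up the incline and F sin 20° = 150.2 × 0.3420 = 51.368 N pressing into the surface.
The normal force is therefore N = mg cos 20° + F sin 20° = 197.337 + 51.368 = 248.705 N, and kinetic friction down the slope is μN = 0.16 × 248.705 = 39.793 N.
Along the incline: F cos 20° − mg sin 20° − μN = ma, so 141.143 − 71.820 − 39.793 = 21 a, giving a = 1.4062 m/s².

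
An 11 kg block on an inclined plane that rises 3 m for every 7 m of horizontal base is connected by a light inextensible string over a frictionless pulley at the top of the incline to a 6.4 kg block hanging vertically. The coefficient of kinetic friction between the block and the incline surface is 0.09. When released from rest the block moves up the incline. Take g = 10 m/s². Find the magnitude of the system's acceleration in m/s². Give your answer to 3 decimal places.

0.665 m/s²

For the block on the incline: the weight component along the slope is m₁g sin 23.20° = 11 × 10 × 0.3939 = 43.329 N and the normal force is N = m₁g cos 23.20° = 101.106 N.
Kinetic friction opposes the block's motion up the incline: f = μN = 0.09 × 101.106 = 9.100 N acting down the slope.
Newton's second law for the block (up-slope positive): T − 43.329 − 9.100 = 11 a. For the hanging block (downward positive): 6.4 × 10 − T = 6.4 a.
Adding the two equations eliminates T: 11.571 = 17.4 a, so a = 0.6650 m/s².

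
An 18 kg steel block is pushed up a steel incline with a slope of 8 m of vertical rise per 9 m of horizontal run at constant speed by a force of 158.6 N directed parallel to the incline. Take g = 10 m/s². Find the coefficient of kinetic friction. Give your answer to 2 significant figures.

At constant speed ΣF = 0 along the incline. The applied 158.6 N acts up the slope; the weight component mg sin 41.63° = 119.585 N and kinetic friction μN both act down the slope.
So 158.6 = 119.585 + μ × 134.534, giving μ = (158.6 − 119.585) / 134.534 = 0.2900.

0.29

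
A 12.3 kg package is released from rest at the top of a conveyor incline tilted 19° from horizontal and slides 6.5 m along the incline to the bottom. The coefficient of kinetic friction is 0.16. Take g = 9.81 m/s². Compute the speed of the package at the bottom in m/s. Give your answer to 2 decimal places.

4.71 m/s

The weight component along the incline is mg sin 19° = 39.284 N and the normal force is N = mg cos 19° = 114.089 N.
Friction up the slope is f = μN = 0.16 × 114.089 = 18.254 N, so the net downslope force is 39.284 − 18.254 = 21.030 N and a = 21.030 / 12.3 = 1.7098 m/s².
Starting from rest over a distance of 6.5 m, v² = 2aL = 2 × 1.7098 × 6.5 = 22.2274, so v = 4.7146 m/s.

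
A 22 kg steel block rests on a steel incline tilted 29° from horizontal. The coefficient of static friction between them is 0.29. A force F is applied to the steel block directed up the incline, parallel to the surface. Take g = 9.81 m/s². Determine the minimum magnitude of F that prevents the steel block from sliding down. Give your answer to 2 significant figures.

50 N

The normal force is N = mg cos 29° = 188.760 N. With F at its minimum the steel block is on the verge of sliding down, so static friction is at its maximum μ_s N = 0.29 × 188.760 = 54.740 N and acts up the slope.
Equilibrium along the incline: F + μ_s N = mg sin 29°, so F = 104.632 − 54.740 = 49.892 N.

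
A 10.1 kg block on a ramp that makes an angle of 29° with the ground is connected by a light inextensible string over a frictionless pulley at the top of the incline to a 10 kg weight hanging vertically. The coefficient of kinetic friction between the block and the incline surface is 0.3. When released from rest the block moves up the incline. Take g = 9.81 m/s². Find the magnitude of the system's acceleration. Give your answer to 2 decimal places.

1.20 m/s²

For the block on the incline: the weight component along the slope is m₁g sin 29° = 10.1 × 9.81 × 0.4848 = 48.034 N and the normal force is N = m₁g cos 29° = 86.658 N.
Kinetic friction opposes the block's motion up the incline: f = μN = 0.3 × 86.658 = 25.997 N acting down the slope.
Newton's second law for the block (up-slope positive): T − 48.034 − 25.997 = 10.1 a. For the hanging weight (downward positive): 10 × 9.81 − T = 10 a.
Adding the two equations eliminates T: 24.069 = 20.1 a, so a = 1.1975 m/s².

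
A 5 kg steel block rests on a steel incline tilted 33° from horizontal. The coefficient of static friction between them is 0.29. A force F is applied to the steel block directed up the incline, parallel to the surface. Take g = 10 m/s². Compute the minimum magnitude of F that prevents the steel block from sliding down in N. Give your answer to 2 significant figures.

15 N

The normal force is N = mg cos 33° = 41.934 N. With F at its minimum the steel block is on the verge of sliding down, so static friction is at its maximum μ_s N = 0.29 × 41.934 = 12.161 N and acts up the slope.
Equilibrium along the incline: F + μ_s N = mg sin 33°, so F = 27.232 − 12.161 = 15.071 N.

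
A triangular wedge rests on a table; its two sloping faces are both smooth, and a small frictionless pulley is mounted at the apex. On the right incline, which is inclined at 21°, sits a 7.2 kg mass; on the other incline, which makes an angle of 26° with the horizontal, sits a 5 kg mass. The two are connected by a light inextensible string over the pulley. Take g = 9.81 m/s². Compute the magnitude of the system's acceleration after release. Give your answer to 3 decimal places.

Resolve each weight along its own incline: the 7.2 kg mass has component 7.2 × 9.81 × sin 21° = 25.312 N down its slope, and the 5 kg mass has 5 × 9.81 × sin 26° = 21.502 N down its slope.
The 7.2 kg side's 25.312 N exceeds the other side's 21.502 N, so that mass slides down and the 5 kg mass slides up. Taking that direction as positive, Newton's second law for the whole system gives 25.312 − 21.502 = (7.2 + 5) a, so a = 3.810 / 12.2 = 0.3123 m/s².

0.312 m/s²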